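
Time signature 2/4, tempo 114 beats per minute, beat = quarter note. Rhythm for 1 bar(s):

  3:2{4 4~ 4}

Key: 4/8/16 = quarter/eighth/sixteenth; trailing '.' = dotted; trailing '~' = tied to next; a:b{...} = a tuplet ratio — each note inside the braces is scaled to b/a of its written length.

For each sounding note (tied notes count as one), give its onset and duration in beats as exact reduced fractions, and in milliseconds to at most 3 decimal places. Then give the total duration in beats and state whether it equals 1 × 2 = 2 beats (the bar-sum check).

1) 0.0ms=0b +350.877ms=2/3b
2) 350.877ms=2/3b +701.754ms=4/3b
Σ=2b of 2 (114bpm 2/4) — PASS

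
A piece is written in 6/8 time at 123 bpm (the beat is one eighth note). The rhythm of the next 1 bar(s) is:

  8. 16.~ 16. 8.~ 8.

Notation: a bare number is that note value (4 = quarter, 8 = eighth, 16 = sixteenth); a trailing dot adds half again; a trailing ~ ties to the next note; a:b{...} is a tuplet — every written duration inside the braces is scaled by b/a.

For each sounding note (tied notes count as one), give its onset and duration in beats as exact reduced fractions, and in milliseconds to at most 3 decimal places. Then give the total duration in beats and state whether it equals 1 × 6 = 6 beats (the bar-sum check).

1) 0.0ms=0b +731.707ms=3/2b
2) 731.707ms=3/2b +731.707ms=3/2b
3) 1463.415ms=3b +1463.415ms=3b
Σ=6b of 6 (123bpm 6/8) — PASS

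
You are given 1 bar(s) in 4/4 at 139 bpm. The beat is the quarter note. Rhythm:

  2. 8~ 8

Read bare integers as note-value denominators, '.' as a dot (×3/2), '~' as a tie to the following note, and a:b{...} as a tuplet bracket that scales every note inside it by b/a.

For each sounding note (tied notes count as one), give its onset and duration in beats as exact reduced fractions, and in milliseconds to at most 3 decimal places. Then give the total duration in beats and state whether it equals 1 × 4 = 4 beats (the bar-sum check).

1) 0.0ms=0b +1294.964ms=3b
2) 1294.964ms=3b +431.655ms=1b
Σ=4b of 4 (139bpm 4/4) — PASS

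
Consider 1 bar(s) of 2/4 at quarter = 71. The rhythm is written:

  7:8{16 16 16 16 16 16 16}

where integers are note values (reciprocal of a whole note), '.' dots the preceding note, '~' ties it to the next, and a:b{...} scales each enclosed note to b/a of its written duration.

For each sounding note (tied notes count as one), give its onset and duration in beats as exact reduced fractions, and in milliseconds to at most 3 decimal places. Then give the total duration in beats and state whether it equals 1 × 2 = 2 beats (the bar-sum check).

1) 0.0ms=0b +241.449ms=2/7b
2) 241.449ms=2/7b +241.449ms=2/7b
3) 482.897ms=4/7b +241.449ms=2/7b
4) 724.346ms=6/7b +241.449ms=2/7b
5) 965.795ms=8/7b +241.449ms=2/7b
6) 1207.243ms=10/7b +241.449ms=2/7b
7) 1448.692ms=12/7b +241.449ms=2/7b
Σ=2b of 2 (71bpm 2/4) — PASS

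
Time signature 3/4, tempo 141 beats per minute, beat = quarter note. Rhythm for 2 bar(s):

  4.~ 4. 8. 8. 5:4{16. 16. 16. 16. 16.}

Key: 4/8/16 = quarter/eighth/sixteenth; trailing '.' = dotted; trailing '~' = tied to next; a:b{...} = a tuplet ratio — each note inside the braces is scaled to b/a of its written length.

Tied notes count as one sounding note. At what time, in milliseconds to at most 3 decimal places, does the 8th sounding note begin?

note 8 onset = 57/10b = 2425.532ms

1. 0.0ms @ 0 + 1276.596ms (3)
2. 1276.596ms @ 3 + 319.149ms (3/4)
3. 1595.745ms @ 15/4 + 319.149ms (3/4)
4. 1914.894ms @ 9/2 + 127.66ms (3/10)
5. 2042.553ms @ 24/5 + 127.66ms (3/10)
6. 2170.213ms @ 51/10 + 127.66ms (3/10)
7. 2297.872ms @ 27/5 + 127.66ms (3/10)
8. 2425.532ms @ 57/10 + 127.66ms (3/10)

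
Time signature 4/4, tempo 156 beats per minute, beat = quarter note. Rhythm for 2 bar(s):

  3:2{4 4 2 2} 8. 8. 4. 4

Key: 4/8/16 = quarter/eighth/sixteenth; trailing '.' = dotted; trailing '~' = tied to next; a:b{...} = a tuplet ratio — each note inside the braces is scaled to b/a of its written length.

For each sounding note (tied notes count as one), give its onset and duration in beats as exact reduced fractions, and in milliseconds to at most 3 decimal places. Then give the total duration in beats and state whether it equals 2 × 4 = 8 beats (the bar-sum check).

1) 0.0ms=0b +256.41ms=2/3b
2) 256.41ms=2/3b +256.41ms=2/3b
3) 512.821ms=4/3b +512.821ms=4/3b
4) 1025.641ms=8/3b +512.821ms=4/3b
5) 1538.462ms=4b +288.462ms=3/4b
6) 1826.923ms=19/4b +288.462ms=3/4b
7) 2115.385ms=11/2b +576.923ms=3/2b
8) 2692.308ms=7b +384.615ms=1b
Σ=8b of 8 (156bpm 4/4) — PASS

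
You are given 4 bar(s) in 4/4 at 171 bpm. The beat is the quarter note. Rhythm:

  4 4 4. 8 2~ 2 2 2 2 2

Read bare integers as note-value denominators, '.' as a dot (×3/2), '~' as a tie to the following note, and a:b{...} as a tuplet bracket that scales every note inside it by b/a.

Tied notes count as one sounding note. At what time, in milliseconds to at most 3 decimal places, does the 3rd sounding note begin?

note 3 onset = 2b = 701.754ms

1. 0.0ms @ 0 + 350.877ms (1)
2. 350.877ms @ 1 + 350.877ms (1)
3. 701.754ms @ 2 + 526.316ms (3/2)
4. 1228.07ms @ 7/2 + 175.439ms (1/2)
5. 1403.509ms @ 4 + 1403.509ms (4)
6. 2807.018ms @ 8 + 701.754ms (2)
7. 3508.772ms @ 10 + 701.754ms (2)
8. 4210.526ms @ 12 + 701.754ms (2)
9. 4912.281ms @ 14 + 701.754ms (2)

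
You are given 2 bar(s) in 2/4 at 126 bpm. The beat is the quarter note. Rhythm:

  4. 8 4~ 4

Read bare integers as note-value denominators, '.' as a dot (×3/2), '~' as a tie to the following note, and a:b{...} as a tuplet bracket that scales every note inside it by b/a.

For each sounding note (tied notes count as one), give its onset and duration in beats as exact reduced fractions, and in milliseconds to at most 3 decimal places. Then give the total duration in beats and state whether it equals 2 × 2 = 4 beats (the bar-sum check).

1) 0.0ms=0b +714.286ms=3/2b
2) 714.286ms=3/2b +238.095ms=1/2b
3) 952.381ms=2b +952.381ms=2b
Σ=4b of 4 (126bpm 2/4) — PASS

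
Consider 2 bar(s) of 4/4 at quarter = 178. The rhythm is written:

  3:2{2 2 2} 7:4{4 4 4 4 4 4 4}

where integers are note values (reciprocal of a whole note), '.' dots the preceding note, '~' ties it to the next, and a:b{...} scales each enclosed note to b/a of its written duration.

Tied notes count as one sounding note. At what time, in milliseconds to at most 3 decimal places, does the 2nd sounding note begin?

note 2 onset = 4/3b = 449.438ms

1. 0.0ms @ 0 + 449.438ms (4/3)
2. 449.438ms @ 4/3 + 449.438ms (4/3)
3. 898.876ms @ 8/3 + 449.438ms (4/3)
4. 1348.315ms @ 4 + 192.616ms (4/7)
5. 1540.931ms @ 32/7 + 192.616ms (4/7)
6. 1733.547ms @ 36/7 + 192.616ms (4/7)
7. 1926.164ms @ 40/7 + 192.616ms (4/7)
8. 2118.78ms @ 44/7 + 192.616ms (4/7)
9. 2311.396ms @ 48/7 + 192.616ms (4/7)
10. 2504.013ms @ 52/7 + 192.616ms (4/7)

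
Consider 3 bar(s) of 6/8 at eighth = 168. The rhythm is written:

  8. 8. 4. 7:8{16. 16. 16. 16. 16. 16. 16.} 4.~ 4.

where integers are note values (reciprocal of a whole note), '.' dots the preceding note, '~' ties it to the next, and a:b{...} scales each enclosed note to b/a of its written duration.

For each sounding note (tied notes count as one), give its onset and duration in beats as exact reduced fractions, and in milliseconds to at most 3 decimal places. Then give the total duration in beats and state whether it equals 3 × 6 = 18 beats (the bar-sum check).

1) 0.0ms=0b +535.714ms=3/2b
2) 535.714ms=3/2b +535.714ms=3/2b
3) 1071.429ms=3b +1071.429ms=3b
4) 2142.857ms=6b +306.122ms=6/7b
5) 2448.98ms=48/7b +306.122ms=6/7b
6) 2755.102ms=54/7b +306.122ms=6/7b
7) 3061.224ms=60/7b +306.122ms=6/7b
8) 3367.347ms=66/7b +306.122ms=6/7b
9) 3673.469ms=72/7b +306.122ms=6/7b
10) 3979.592ms=78/7b +306.122ms=6/7b
11) 4285.714ms=12b +2142.857ms=6b
Σ=18b of 18 (168bpm 6/8) — PASS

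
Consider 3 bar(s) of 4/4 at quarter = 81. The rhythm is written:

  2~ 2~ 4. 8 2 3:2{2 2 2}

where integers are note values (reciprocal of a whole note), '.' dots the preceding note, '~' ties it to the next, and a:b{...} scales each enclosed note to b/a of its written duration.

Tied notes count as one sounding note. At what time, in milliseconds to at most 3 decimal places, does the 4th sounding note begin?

note 4 onset = 8b = 5925.926ms

1. 0.0ms @ 0 + 4074.074ms (11/2)
2. 4074.074ms @ 11/2 + 370.37ms (1/2)
3. 4444.444ms @ 6 + 1481.481ms (2)
4. 5925.926ms @ 8 + 987.654ms (4/3)
5. 6913.58ms @ 28/3 + 987.654ms (4/3)
6. 7901.235ms @ 32/3 + 987.654ms (4/3)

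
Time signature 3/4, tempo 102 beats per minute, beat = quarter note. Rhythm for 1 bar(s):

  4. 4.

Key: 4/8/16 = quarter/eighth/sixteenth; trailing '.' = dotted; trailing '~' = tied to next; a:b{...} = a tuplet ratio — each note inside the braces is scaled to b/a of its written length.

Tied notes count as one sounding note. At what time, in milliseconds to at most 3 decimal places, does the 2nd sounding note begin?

note 2 onset = 3/2b = 882.353ms

1. 0.0ms @ 0 + 882.353ms (3/2)
2. 882.353ms @ 3/2 + 882.353ms (3/2)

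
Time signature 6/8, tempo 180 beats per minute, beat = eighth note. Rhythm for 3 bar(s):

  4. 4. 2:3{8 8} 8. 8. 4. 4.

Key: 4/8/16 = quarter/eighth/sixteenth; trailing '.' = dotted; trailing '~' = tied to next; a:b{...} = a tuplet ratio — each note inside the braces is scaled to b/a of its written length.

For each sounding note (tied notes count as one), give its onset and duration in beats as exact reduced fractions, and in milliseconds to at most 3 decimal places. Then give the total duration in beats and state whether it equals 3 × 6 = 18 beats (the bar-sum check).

1) 0.0ms=0b +1000.0ms=3b
2) 1000.0ms=3b +1000.0ms=3b
3) 2000.0ms=6b +500.0ms=3/2b
4) 2500.0ms=15/2b +500.0ms=3/2b
5) 3000.0ms=9b +500.0ms=3/2b
6) 3500.0ms=21/2b +500.0ms=3/2b
7) 4000.0ms=12b +1000.0ms=3b
8) 5000.0ms=15b +1000.0ms=3b
Σ=18b of 18 (180bpm 6/8) — PASS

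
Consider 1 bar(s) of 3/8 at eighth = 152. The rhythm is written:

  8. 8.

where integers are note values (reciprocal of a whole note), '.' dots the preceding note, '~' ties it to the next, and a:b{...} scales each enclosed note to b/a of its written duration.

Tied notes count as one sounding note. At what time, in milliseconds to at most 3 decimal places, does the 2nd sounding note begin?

1. 0.0ms @ 0 + 592.105ms (3/2)
2. 592.105ms @ 3/2 + 592.105ms (3/2)

note 2 onset = 3/2b = 592.105ms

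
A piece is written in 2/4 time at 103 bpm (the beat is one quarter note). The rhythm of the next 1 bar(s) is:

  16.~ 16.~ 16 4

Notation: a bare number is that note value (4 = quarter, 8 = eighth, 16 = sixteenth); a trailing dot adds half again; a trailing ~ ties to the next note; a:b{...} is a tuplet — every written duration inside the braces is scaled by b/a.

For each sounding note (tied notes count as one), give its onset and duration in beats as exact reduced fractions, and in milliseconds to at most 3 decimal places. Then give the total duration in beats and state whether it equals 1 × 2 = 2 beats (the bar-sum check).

1) 0.0ms=0b +582.524ms=1b
2) 582.524ms=1b +582.524ms=1b
Σ=2b of 2 (103bpm 2/4) — PASS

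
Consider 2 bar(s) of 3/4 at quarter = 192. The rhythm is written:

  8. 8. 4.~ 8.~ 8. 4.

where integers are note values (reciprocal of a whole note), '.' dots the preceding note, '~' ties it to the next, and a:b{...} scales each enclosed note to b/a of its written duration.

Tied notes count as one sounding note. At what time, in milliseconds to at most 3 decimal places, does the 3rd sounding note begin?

1. 0.0ms @ 0 + 234.375ms (3/4)
2. 234.375ms @ 3/4 + 234.375ms (3/4)
3. 468.75ms @ 3/2 + 937.5ms (3)
4. 1406.25ms @ 9/2 + 468.75ms (3/2)

note 3 onset = 3/2b = 468.75ms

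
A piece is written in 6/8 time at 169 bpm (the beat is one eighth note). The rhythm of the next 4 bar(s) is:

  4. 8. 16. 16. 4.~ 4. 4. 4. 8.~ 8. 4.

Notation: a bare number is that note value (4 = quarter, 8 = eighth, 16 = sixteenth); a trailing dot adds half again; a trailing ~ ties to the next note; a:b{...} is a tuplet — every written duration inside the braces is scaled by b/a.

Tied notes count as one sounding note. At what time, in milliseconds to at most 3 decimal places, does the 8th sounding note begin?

note 8 onset = 18b = 6390.533ms

1. 0.0ms @ 0 + 1065.089ms (3)
2. 1065.089ms @ 3 + 532.544ms (3/2)
3. 1597.633ms @ 9/2 + 266.272ms (3/4)
4. 1863.905ms @ 21/4 + 266.272ms (3/4)
5. 2130.178ms @ 6 + 2130.178ms (6)
6. 4260.355ms @ 12 + 1065.089ms (3)
7. 5325.444ms @ 15 + 1065.089ms (3)
8. 6390.533ms @ 18 + 1065.089ms (3)
9. 7455.621ms @ 21 + 1065.089ms (3)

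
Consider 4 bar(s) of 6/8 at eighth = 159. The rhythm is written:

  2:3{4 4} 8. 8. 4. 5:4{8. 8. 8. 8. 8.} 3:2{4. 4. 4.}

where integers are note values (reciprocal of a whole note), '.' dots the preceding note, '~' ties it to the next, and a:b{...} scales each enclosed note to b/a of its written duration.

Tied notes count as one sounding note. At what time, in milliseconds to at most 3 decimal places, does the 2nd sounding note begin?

1. 0.0ms @ 0 + 1132.075ms (3)
2. 1132.075ms @ 3 + 1132.075ms (3)
3. 2264.151ms @ 6 + 566.038ms (3/2)
4. 2830.189ms @ 15/2 + 566.038ms (3/2)
5. 3396.226ms @ 9 + 1132.075ms (3)
6. 4528.302ms @ 12 + 452.83ms (6/5)
7. 4981.132ms @ 66/5 + 452.83ms (6/5)
8. 5433.962ms @ 72/5 + 452.83ms (6/5)
9. 5886.792ms @ 78/5 + 452.83ms (6/5)
10. 6339.623ms @ 84/5 + 452.83ms (6/5)
11. 6792.453ms @ 18 + 754.717ms (2)
12. 7547.17ms @ 20 + 754.717ms (2)
13. 8301.887ms @ 22 + 754.717ms (2)

note 2 onset = 3b = 1132.075ms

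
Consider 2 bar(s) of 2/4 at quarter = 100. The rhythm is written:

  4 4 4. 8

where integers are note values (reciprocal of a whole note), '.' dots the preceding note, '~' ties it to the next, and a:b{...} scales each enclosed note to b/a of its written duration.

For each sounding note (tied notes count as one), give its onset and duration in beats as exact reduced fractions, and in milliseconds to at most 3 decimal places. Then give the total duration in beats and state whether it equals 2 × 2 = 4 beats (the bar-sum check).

1) 0.0ms=0b +600.0ms=1b
2) 600.0ms=1b +600.0ms=1b
3) 1200.0ms=2b +900.0ms=3/2b
4) 2100.0ms=7/2b +300.0ms=1/2b
Σ=4b of 4 (100bpm 2/4) — PASS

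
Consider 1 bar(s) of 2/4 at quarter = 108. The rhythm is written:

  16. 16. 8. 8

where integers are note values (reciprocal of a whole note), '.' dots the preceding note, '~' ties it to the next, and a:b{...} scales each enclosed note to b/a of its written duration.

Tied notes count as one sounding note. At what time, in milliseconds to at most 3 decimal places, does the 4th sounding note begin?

1. 0.0ms @ 0 + 208.333ms (3/8)
2. 208.333ms @ 3/8 + 208.333ms (3/8)
3. 416.667ms @ 3/4 + 416.667ms (3/4)
4. 833.333ms @ 3/2 + 277.778ms (1/2)

note 4 onset = 3/2b = 833.333ms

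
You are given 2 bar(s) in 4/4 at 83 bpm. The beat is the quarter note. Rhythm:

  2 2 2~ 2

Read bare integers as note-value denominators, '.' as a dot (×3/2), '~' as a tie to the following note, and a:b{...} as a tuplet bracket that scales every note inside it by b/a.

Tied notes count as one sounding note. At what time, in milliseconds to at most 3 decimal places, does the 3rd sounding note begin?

note 3 onset = 4b = 2891.566ms

1. 0.0ms @ 0 + 1445.783ms (2)
2. 1445.783ms @ 2 + 1445.783ms (2)
3. 2891.566ms @ 4 + 2891.566ms (4)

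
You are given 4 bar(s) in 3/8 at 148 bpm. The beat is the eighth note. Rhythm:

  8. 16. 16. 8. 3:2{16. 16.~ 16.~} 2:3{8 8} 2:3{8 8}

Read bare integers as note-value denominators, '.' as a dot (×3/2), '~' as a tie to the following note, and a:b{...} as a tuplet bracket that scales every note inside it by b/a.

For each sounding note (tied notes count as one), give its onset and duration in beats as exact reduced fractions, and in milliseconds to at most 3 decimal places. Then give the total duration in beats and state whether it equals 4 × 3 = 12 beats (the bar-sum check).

1) 0.0ms=0b +608.108ms=3/2b
2) 608.108ms=3/2b +304.054ms=3/4b
3) 912.162ms=9/4b +304.054ms=3/4b
4) 1216.216ms=3b +608.108ms=3/2b
5) 1824.324ms=9/2b +202.703ms=1/2b
6) 2027.027ms=5b +1013.514ms=5/2b
7) 3040.541ms=15/2b +608.108ms=3/2b
8) 3648.649ms=9b +608.108ms=3/2b
9) 4256.757ms=21/2b +608.108ms=3/2b
Σ=12b of 12 (148bpm 3/8) — PASS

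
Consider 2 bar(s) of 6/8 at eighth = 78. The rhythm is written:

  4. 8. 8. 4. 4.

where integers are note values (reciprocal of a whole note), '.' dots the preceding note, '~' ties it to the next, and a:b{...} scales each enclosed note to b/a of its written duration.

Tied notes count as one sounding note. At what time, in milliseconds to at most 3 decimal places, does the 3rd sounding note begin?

note 3 onset = 9/2b = 3461.538ms

1. 0.0ms @ 0 + 2307.692ms (3)
2. 2307.692ms @ 3 + 1153.846ms (3/2)
3. 3461.538ms @ 9/2 + 1153.846ms (3/2)
4. 4615.385ms @ 6 + 2307.692ms (3)
5. 6923.077ms @ 9 + 2307.692ms (3)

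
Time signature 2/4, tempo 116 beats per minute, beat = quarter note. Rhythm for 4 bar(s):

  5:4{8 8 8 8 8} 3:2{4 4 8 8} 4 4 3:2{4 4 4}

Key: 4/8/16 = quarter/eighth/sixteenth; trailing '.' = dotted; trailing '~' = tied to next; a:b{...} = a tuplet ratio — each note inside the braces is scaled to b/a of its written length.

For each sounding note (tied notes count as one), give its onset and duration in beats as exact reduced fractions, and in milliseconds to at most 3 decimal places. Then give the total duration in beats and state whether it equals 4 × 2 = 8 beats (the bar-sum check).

1) 0.0ms=0b +206.897ms=2/5b
2) 206.897ms=2/5b +206.897ms=2/5b
3) 413.793ms=4/5b +206.897ms=2/5b
4) 620.69ms=6/5b +206.897ms=2/5b
5) 827.586ms=8/5b +206.897ms=2/5b
6) 1034.483ms=2b +344.828ms=2/3b
7) 1379.31ms=8/3b +344.828ms=2/3b
8) 1724.138ms=10/3b +172.414ms=1/3b
9) 1896.552ms=11/3b +172.414ms=1/3b
10) 2068.966ms=4b +517.241ms=1b
11) 2586.207ms=5b +517.241ms=1b
12) 3103.448ms=6b +344.828ms=2/3b
13) 3448.276ms=20/3b +344.828ms=2/3b
14) 3793.103ms=22/3b +344.828ms=2/3b
Σ=8b of 8 (116bpm 2/4) — PASS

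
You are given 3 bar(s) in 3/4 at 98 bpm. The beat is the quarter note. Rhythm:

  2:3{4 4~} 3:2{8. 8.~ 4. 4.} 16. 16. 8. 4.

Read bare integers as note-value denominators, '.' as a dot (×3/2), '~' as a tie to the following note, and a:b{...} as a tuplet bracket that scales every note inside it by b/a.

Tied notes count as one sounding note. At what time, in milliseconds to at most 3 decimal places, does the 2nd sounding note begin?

1. 0.0ms @ 0 + 918.367ms (3/2)
2. 918.367ms @ 3/2 + 1224.49ms (2)
3. 2142.857ms @ 7/2 + 918.367ms (3/2)
4. 3061.224ms @ 5 + 612.245ms (1)
5. 3673.469ms @ 6 + 229.592ms (3/8)
6. 3903.061ms @ 51/8 + 229.592ms (3/8)
7. 4132.653ms @ 27/4 + 459.184ms (3/4)
8. 4591.837ms @ 15/2 + 918.367ms (3/2)

note 2 onset = 3/2b = 918.367ms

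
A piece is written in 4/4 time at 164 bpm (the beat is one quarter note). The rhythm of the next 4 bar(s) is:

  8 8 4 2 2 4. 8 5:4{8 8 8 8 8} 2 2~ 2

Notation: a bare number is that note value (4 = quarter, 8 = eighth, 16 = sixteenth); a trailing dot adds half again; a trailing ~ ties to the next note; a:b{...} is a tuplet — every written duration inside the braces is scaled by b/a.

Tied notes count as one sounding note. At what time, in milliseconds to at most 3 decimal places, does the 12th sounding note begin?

1. 0.0ms @ 0 + 182.927ms (1/2)
2. 182.927ms @ 1/2 + 182.927ms (1/2)
3. 365.854ms @ 1 + 365.854ms (1)
4. 731.707ms @ 2 + 731.707ms (2)
5. 1463.415ms @ 4 + 731.707ms (2)
6. 2195.122ms @ 6 + 548.78ms (3/2)
7. 2743.902ms @ 15/2 + 182.927ms (1/2)
8. 2926.829ms @ 8 + 146.341ms (2/5)
9. 3073.171ms @ 42/5 + 146.341ms (2/5)
10. 3219.512ms @ 44/5 + 146.341ms (2/5)
11. 3365.854ms @ 46/5 + 146.341ms (2/5)
12. 3512.195ms @ 48/5 + 146.341ms (2/5)
13. 3658.537ms @ 10 + 731.707ms (2)
14. 4390.244ms @ 12 + 1463.415ms (4)

note 12 onset = 48/5b = 3512.195ms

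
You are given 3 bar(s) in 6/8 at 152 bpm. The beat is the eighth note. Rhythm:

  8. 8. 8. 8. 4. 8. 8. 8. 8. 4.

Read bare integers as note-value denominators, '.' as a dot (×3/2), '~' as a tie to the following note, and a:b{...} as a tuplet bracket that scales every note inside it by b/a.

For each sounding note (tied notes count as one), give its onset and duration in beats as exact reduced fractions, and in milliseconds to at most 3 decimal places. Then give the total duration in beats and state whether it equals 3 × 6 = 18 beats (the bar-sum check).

1) 0.0ms=0b +592.105ms=3/2b
2) 592.105ms=3/2b +592.105ms=3/2b
3) 1184.211ms=3b +592.105ms=3/2b
4) 1776.316ms=9/2b +592.105ms=3/2b
5) 2368.421ms=6b +1184.211ms=3b
6) 3552.632ms=9b +592.105ms=3/2b
7) 4144.737ms=21/2b +592.105ms=3/2b
8) 4736.842ms=12b +592.105ms=3/2b
9) 5328.947ms=27/2b +592.105ms=3/2b
10) 5921.053ms=15b +1184.211ms=3b
Σ=18b of 18 (152bpm 6/8) — PASS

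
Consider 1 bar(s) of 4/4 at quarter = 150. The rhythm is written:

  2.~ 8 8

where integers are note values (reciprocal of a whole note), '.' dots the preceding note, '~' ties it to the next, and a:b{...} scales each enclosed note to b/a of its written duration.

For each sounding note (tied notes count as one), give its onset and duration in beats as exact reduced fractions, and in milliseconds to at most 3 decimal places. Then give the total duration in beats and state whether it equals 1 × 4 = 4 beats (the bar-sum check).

1) 0.0ms=0b +1400.0ms=7/2b
2) 1400.0ms=7/2b +200.0ms=1/2b
Σ=4b of 4 (150bpm 4/4) — PASS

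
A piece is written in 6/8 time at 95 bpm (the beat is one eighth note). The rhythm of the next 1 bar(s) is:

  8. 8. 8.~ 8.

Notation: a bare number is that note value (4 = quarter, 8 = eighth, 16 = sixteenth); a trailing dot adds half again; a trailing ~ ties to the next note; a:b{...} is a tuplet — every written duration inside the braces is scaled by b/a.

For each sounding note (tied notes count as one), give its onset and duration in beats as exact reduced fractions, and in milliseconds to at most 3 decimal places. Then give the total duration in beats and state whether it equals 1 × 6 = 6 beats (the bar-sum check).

1) 0.0ms=0b +947.368ms=3/2b
2) 947.368ms=3/2b +947.368ms=3/2b
3) 1894.737ms=3b +1894.737ms=3b
Σ=6b of 6 (95bpm 6/8) — PASS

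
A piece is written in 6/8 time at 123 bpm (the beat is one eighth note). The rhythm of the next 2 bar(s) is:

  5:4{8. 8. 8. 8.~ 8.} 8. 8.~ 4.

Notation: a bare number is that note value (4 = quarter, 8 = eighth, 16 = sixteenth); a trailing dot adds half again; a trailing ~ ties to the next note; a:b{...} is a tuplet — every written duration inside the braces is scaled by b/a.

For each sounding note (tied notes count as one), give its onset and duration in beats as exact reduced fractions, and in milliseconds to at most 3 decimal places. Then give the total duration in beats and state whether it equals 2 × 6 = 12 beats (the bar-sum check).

1) 0.0ms=0b +585.366ms=6/5b
2) 585.366ms=6/5b +585.366ms=6/5b
3) 1170.732ms=12/5b +585.366ms=6/5b
4) 1756.098ms=18/5b +1170.732ms=12/5b
5) 2926.829ms=6b +731.707ms=3/2b
6) 3658.537ms=15/2b +2195.122ms=9/2b
Σ=12b of 12 (123bpm 6/8) — PASS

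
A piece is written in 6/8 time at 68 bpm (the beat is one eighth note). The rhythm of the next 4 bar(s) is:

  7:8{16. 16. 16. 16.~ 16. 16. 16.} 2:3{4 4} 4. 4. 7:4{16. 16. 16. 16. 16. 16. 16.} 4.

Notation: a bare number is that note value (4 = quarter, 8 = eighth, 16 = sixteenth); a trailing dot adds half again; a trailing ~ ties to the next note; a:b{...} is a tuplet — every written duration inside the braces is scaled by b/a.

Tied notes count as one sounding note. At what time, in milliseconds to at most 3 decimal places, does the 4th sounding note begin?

note 4 onset = 18/7b = 2268.908ms

1. 0.0ms @ 0 + 756.303ms (6/7)
2. 756.303ms @ 6/7 + 756.303ms (6/7)
3. 1512.605ms @ 12/7 + 756.303ms (6/7)
4. 2268.908ms @ 18/7 + 1512.605ms (12/7)
5. 3781.513ms @ 30/7 + 756.303ms (6/7)
6. 4537.815ms @ 36/7 + 756.303ms (6/7)
7. 5294.118ms @ 6 + 2647.059ms (3)
8. 7941.176ms @ 9 + 2647.059ms (3)
9. 10588.235ms @ 12 + 2647.059ms (3)
10. 13235.294ms @ 15 + 2647.059ms (3)
11. 15882.353ms @ 18 + 378.151ms (3/7)
12. 16260.504ms @ 129/7 + 378.151ms (3/7)
13. 16638.655ms @ 132/7 + 378.151ms (3/7)
14. 17016.807ms @ 135/7 + 378.151ms (3/7)
15. 17394.958ms @ 138/7 + 378.151ms (3/7)
16. 17773.109ms @ 141/7 + 378.151ms (3/7)
17. 18151.261ms @ 144/7 + 378.151ms (3/7)
18. 18529.412ms @ 21 + 2647.059ms (3)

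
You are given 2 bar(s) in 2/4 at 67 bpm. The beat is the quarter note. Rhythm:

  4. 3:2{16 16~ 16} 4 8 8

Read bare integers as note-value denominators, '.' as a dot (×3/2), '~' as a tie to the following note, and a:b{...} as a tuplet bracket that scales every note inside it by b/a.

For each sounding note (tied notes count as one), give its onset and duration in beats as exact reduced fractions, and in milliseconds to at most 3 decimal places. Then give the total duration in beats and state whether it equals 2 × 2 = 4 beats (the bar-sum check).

1) 0.0ms=0b +1343.284ms=3/2b
2) 1343.284ms=3/2b +149.254ms=1/6b
3) 1492.537ms=5/3b +298.507ms=1/3b
4) 1791.045ms=2b +895.522ms=1b
5) 2686.567ms=3b +447.761ms=1/2b
6) 3134.328ms=7/2b +447.761ms=1/2b
Σ=4b of 4 (67bpm 2/4) — PASS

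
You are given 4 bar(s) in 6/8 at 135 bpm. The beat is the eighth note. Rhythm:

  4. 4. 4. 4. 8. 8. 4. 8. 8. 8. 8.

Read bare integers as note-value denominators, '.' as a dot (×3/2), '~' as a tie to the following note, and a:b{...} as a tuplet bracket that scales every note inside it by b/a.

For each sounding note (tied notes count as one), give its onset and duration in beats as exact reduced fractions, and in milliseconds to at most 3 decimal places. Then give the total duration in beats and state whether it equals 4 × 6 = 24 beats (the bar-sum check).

1) 0.0ms=0b +1333.333ms=3b
2) 1333.333ms=3b +1333.333ms=3b
3) 2666.667ms=6b +1333.333ms=3b
4) 4000.0ms=9b +1333.333ms=3b
5) 5333.333ms=12b +666.667ms=3/2b
6) 6000.0ms=27/2b +666.667ms=3/2b
7) 6666.667ms=15b +1333.333ms=3b
8) 8000.0ms=18b +666.667ms=3/2b
9) 8666.667ms=39/2b +666.667ms=3/2b
10) 9333.333ms=21b +666.667ms=3/2b
11) 10000.0ms=45/2b +666.667ms=3/2b
Σ=24b of 24 (135bpm 6/8) — PASS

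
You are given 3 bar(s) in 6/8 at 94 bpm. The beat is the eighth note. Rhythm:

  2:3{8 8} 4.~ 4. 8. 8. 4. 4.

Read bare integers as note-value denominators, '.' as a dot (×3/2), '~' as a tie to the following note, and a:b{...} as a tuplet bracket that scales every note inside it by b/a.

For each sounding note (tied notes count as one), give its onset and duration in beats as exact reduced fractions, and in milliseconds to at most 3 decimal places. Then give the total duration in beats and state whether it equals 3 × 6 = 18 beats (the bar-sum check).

1) 0.0ms=0b +957.447ms=3/2b
2) 957.447ms=3/2b +957.447ms=3/2b
3) 1914.894ms=3b +3829.787ms=6b
4) 5744.681ms=9b +957.447ms=3/2b
5) 6702.128ms=21/2b +957.447ms=3/2b
6) 7659.574ms=12b +1914.894ms=3b
7) 9574.468ms=15b +1914.894ms=3b
Σ=18b of 18 (94bpm 6/8) — PASS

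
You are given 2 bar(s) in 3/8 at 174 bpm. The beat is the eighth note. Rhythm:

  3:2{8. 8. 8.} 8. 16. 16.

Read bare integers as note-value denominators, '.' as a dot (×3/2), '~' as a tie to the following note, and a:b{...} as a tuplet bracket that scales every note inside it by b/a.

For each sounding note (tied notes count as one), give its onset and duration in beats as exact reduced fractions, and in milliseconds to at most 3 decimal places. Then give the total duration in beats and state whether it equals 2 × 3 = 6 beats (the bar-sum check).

1) 0.0ms=0b +344.828ms=1b
2) 344.828ms=1b +344.828ms=1b
3) 689.655ms=2b +344.828ms=1b
4) 1034.483ms=3b +517.241ms=3/2b
5) 1551.724ms=9/2b +258.621ms=3/4b
6) 1810.345ms=21/4b +258.621ms=3/4b
Σ=6b of 6 (174bpm 3/8) — PASS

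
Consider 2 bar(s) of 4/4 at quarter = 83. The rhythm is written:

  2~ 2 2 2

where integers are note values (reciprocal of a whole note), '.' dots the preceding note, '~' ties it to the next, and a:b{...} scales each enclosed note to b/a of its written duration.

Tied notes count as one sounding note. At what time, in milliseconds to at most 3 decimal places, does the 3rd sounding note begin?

1. 0.0ms @ 0 + 2891.566ms (4)
2. 2891.566ms @ 4 + 1445.783ms (2)
3. 4337.349ms @ 6 + 1445.783ms (2)

note 3 onset = 6b = 4337.349ms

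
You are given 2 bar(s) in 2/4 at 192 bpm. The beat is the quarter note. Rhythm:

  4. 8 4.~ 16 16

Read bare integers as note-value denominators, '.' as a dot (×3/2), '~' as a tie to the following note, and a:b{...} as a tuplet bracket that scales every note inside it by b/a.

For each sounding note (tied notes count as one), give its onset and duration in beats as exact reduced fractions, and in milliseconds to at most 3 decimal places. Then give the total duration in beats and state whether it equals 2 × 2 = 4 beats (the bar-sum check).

1) 0.0ms=0b +468.75ms=3/2b
2) 468.75ms=3/2b +156.25ms=1/2b
3) 625.0ms=2b +546.875ms=7/4b
4) 1171.875ms=15/4b +78.125ms=1/4b
Σ=4b of 4 (192bpm 2/4) — PASS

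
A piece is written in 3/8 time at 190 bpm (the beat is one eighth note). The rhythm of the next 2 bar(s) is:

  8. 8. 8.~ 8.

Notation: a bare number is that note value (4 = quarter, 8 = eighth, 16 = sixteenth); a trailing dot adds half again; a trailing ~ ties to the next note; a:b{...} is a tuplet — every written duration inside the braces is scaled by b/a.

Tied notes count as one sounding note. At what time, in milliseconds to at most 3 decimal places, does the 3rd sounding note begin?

1. 0.0ms @ 0 + 473.684ms (3/2)
2. 473.684ms @ 3/2 + 473.684ms (3/2)
3. 947.368ms @ 3 + 947.368ms (3)

note 3 onset = 3b = 947.368ms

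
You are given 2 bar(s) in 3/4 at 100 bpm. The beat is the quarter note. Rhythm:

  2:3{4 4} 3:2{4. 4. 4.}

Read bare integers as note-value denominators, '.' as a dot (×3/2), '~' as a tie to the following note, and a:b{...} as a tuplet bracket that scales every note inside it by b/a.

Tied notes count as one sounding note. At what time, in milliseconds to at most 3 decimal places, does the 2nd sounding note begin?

note 2 onset = 3/2b = 900.0ms

1. 0.0ms @ 0 + 900.0ms (3/2)
2. 900.0ms @ 3/2 + 900.0ms (3/2)
3. 1800.0ms @ 3 + 600.0ms (1)
4. 2400.0ms @ 4 + 600.0ms (1)
5. 3000.0ms @ 5 + 600.0ms (1)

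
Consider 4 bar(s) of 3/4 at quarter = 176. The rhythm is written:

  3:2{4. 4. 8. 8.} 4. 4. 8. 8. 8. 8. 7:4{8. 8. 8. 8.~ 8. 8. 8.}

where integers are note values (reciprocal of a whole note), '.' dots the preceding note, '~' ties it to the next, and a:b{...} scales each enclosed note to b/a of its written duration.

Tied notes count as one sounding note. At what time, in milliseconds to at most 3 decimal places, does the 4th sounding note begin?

1. 0.0ms @ 0 + 340.909ms (1)
2. 340.909ms @ 1 + 340.909ms (1)
3. 681.818ms @ 2 + 170.455ms (1/2)
4. 852.273ms @ 5/2 + 170.455ms (1/2)
5. 1022.727ms @ 3 + 511.364ms (3/2)
6. 1534.091ms @ 9/2 + 511.364ms (3/2)
7. 2045.455ms @ 6 + 255.682ms (3/4)
8. 2301.136ms @ 27/4 + 255.682ms (3/4)
9. 2556.818ms @ 15/2 + 255.682ms (3/4)
10. 2812.5ms @ 33/4 + 255.682ms (3/4)
11. 3068.182ms @ 9 + 146.104ms (3/7)
12. 3214.286ms @ 66/7 + 146.104ms (3/7)
13. 3360.39ms @ 69/7 + 146.104ms (3/7)
14. 3506.494ms @ 72/7 + 292.208ms (6/7)
15. 3798.701ms @ 78/7 + 146.104ms (3/7)
16. 3944.805ms @ 81/7 + 146.104ms (3/7)

note 4 onset = 5/2b = 852.273ms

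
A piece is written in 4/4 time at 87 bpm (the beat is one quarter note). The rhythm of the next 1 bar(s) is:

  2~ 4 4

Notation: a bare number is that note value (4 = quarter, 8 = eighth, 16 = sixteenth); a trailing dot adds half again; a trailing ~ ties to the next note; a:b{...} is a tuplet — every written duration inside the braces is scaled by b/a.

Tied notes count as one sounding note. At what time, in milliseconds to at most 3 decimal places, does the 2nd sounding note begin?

1. 0.0ms @ 0 + 2068.966ms (3)
2. 2068.966ms @ 3 + 689.655ms (1)

note 2 onset = 3b = 2068.966ms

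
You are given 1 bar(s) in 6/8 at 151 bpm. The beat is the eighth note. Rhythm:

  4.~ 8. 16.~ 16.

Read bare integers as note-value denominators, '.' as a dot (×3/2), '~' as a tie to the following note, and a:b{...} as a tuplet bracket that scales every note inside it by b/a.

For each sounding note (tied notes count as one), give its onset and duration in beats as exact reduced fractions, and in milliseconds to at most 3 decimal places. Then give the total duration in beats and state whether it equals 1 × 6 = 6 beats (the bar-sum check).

1) 0.0ms=0b +1788.079ms=9/2b
2) 1788.079ms=9/2b +596.026ms=3/2b
Σ=6b of 6 (151bpm 6/8) — PASS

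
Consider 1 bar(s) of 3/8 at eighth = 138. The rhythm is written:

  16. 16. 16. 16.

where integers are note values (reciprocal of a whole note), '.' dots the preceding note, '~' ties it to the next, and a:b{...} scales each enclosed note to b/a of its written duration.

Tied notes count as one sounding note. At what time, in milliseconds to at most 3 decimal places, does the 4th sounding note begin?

1. 0.0ms @ 0 + 326.087ms (3/4)
2. 326.087ms @ 3/4 + 326.087ms (3/4)
3. 652.174ms @ 3/2 + 326.087ms (3/4)
4. 978.261ms @ 9/4 + 326.087ms (3/4)

note 4 onset = 9/4b = 978.261ms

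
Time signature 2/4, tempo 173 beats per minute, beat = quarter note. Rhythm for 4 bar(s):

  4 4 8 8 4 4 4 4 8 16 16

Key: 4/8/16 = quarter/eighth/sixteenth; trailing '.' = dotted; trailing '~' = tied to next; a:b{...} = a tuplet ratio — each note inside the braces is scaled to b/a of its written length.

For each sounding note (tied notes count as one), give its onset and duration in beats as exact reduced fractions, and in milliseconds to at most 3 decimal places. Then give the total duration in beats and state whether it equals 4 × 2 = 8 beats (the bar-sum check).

1) 0.0ms=0b +346.821ms=1b
2) 346.821ms=1b +346.821ms=1b
3) 693.642ms=2b +173.41ms=1/2b
4) 867.052ms=5/2b +173.41ms=1/2b
5) 1040.462ms=3b +346.821ms=1b
6) 1387.283ms=4b +346.821ms=1b
7) 1734.104ms=5b +346.821ms=1b
8) 2080.925ms=6b +346.821ms=1b
9) 2427.746ms=7b +173.41ms=1/2b
10) 2601.156ms=15/2b +86.705ms=1/4b
11) 2687.861ms=31/4b +86.705ms=1/4b
Σ=8b of 8 (173bpm 2/4) — PASS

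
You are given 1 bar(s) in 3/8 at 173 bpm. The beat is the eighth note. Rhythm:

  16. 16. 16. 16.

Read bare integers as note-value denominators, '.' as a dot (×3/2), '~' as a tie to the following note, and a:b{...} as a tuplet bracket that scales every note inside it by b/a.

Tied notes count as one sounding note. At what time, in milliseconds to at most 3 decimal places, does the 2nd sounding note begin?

note 2 onset = 3/4b = 260.116ms

1. 0.0ms @ 0 + 260.116ms (3/4)
2. 260.116ms @ 3/4 + 260.116ms (3/4)
3. 520.231ms @ 3/2 + 260.116ms (3/4)
4. 780.347ms @ 9/4 + 260.116ms (3/4)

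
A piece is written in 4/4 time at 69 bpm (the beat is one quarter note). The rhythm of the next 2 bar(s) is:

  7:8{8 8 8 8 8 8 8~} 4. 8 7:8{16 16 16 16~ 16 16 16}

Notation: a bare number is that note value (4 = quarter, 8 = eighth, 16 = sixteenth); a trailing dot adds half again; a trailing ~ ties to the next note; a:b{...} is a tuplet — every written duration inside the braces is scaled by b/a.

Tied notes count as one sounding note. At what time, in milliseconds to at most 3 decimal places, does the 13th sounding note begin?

1. 0.0ms @ 0 + 496.894ms (4/7)
2. 496.894ms @ 4/7 + 496.894ms (4/7)
3. 993.789ms @ 8/7 + 496.894ms (4/7)
4. 1490.683ms @ 12/7 + 496.894ms (4/7)
5. 1987.578ms @ 16/7 + 496.894ms (4/7)
6. 2484.472ms @ 20/7 + 496.894ms (4/7)
7. 2981.366ms @ 24/7 + 1801.242ms (29/14)
8. 4782.609ms @ 11/2 + 434.783ms (1/2)
9. 5217.391ms @ 6 + 248.447ms (2/7)
10. 5465.839ms @ 44/7 + 248.447ms (2/7)
11. 5714.286ms @ 46/7 + 248.447ms (2/7)
12. 5962.733ms @ 48/7 + 496.894ms (4/7)
13. 6459.627ms @ 52/7 + 248.447ms (2/7)
14. 6708.075ms @ 54/7 + 248.447ms (2/7)

note 13 onset = 52/7b = 6459.627ms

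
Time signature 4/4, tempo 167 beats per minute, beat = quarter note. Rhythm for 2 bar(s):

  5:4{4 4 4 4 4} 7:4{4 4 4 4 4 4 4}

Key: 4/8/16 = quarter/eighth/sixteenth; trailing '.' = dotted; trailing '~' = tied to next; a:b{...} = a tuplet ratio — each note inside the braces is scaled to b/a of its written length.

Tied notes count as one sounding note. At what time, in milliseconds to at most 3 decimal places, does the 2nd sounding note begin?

note 2 onset = 4/5b = 287.425ms

1. 0.0ms @ 0 + 287.425ms (4/5)
2. 287.425ms @ 4/5 + 287.425ms (4/5)
3. 574.85ms @ 8/5 + 287.425ms (4/5)
4. 862.275ms @ 12/5 + 287.425ms (4/5)
5. 1149.701ms @ 16/5 + 287.425ms (4/5)
6. 1437.126ms @ 4 + 205.304ms (4/7)
7. 1642.429ms @ 32/7 + 205.304ms (4/7)
8. 1847.733ms @ 36/7 + 205.304ms (4/7)
9. 2053.037ms @ 40/7 + 205.304ms (4/7)
10. 2258.34ms @ 44/7 + 205.304ms (4/7)
11. 2463.644ms @ 48/7 + 205.304ms (4/7)
12. 2668.948ms @ 52/7 + 205.304ms (4/7)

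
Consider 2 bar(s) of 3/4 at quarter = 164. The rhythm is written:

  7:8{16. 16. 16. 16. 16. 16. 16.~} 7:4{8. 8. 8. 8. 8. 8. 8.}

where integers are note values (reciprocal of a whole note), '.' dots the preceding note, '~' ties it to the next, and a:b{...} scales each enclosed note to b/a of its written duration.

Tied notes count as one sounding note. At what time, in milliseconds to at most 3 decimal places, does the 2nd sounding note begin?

note 2 onset = 3/7b = 156.794ms

1. 0.0ms @ 0 + 156.794ms (3/7)
2. 156.794ms @ 3/7 + 156.794ms (3/7)
3. 313.589ms @ 6/7 + 156.794ms (3/7)
4. 470.383ms @ 9/7 + 156.794ms (3/7)
5. 627.178ms @ 12/7 + 156.794ms (3/7)
6. 783.972ms @ 15/7 + 156.794ms (3/7)
7. 940.767ms @ 18/7 + 313.589ms (6/7)
8. 1254.355ms @ 24/7 + 156.794ms (3/7)
9. 1411.15ms @ 27/7 + 156.794ms (3/7)
10. 1567.944ms @ 30/7 + 156.794ms (3/7)
11. 1724.739ms @ 33/7 + 156.794ms (3/7)
12. 1881.533ms @ 36/7 + 156.794ms (3/7)
13. 2038.328ms @ 39/7 + 156.794ms (3/7)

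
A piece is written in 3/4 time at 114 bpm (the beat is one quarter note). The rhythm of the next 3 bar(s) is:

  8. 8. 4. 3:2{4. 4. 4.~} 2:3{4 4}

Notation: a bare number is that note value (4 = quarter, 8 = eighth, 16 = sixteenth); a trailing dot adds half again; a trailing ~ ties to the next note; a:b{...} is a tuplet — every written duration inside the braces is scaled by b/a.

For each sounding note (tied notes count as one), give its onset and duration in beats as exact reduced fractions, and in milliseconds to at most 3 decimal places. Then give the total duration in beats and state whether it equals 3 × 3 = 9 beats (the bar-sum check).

1) 0.0ms=0b +394.737ms=3/4b
2) 394.737ms=3/4b +394.737ms=3/4b
3) 789.474ms=3/2b +789.474ms=3/2b
4) 1578.947ms=3b +526.316ms=1b
5) 2105.263ms=4b +526.316ms=1b
6) 2631.579ms=5b +1315.789ms=5/2b
7) 3947.368ms=15/2b +789.474ms=3/2b
Σ=9b of 9 (114bpm 3/4) — PASS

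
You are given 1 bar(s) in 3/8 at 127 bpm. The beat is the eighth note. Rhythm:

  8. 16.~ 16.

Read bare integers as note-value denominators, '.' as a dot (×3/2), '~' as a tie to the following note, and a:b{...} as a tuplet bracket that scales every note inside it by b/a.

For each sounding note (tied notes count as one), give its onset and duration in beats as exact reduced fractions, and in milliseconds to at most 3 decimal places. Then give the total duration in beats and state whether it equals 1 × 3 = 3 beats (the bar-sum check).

1) 0.0ms=0b +708.661ms=3/2b
2) 708.661ms=3/2b +708.661ms=3/2b
Σ=3b of 3 (127bpm 3/8) — PASS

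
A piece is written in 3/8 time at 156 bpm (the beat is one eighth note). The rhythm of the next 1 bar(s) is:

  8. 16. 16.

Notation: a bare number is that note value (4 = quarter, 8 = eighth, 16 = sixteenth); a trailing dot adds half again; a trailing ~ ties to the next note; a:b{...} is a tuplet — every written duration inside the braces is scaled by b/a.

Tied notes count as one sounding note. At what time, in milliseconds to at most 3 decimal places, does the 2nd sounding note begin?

note 2 onset = 3/2b = 576.923ms

1. 0.0ms @ 0 + 576.923ms (3/2)
2. 576.923ms @ 3/2 + 288.462ms (3/4)
3. 865.385ms @ 9/4 + 288.462ms (3/4)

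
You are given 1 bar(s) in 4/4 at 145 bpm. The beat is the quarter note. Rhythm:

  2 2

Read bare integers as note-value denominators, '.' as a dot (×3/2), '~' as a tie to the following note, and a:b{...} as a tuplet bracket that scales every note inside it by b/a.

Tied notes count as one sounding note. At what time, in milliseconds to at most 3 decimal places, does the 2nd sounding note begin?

note 2 onset = 2b = 827.586ms

1. 0.0ms @ 0 + 827.586ms (2)
2. 827.586ms @ 2 + 827.586ms (2)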